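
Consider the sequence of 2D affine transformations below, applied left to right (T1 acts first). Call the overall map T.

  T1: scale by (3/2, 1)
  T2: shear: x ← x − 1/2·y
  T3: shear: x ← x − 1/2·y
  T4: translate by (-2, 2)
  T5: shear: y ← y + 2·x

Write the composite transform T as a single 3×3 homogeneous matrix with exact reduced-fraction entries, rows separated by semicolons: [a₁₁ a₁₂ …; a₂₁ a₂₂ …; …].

T = [3/2 -1 -2; 3 -1 -2; 0 0 1]

T1 = [3/2 0 0; 0 1 0; 0 0 1]
T2·T1 = [3/2 -1/2 0; 0 1 0; 0 0 1]
T3·…·T1 = [3/2 -1 0; 0 1 0; 0 0 1]
T4·…·T1 = [3/2 -1 -2; 0 1 2; 0 0 1]
T5·…·T1 = [3/2 -1 -2; 3 -1 -2; 0 0 1]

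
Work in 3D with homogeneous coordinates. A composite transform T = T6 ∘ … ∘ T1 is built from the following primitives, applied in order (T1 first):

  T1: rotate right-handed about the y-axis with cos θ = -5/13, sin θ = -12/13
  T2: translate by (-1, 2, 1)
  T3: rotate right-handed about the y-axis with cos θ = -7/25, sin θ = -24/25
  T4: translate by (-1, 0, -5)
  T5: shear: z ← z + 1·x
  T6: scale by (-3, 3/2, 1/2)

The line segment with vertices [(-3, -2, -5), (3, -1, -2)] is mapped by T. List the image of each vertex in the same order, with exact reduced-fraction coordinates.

image vertices: (2421/325, 0, -479/325), (5139/325, 3/2, -3847/650)

T1 rotate right-handed about the y-axis with cos θ = -5/13, sin θ = -12/13: (-3, -2, -5) → (75/13, -2, -11/13); (3, -1, -2) → (9/13, -1, 46/13)
T2 translate by (-1, 2, 1): (75/13, -2, -11/13) → (62/13, 0, 2/13); (9/13, -1, 46/13) → (-4/13, 1, 59/13)
T3 rotate right-handed about the y-axis with cos θ = -7/25, sin θ = -24/25: (62/13, 0, 2/13) → (-482/325, 0, 1474/325); (-4/13, 1, 59/13) → (-1388/325, 1, -509/325)
T4 translate by (-1, 0, -5): (-482/325, 0, 1474/325) → (-807/325, 0, -151/325); (-1388/325, 1, -509/325) → (-1713/325, 1, -2134/325)
T5 shear: z ← z + 1·x: (-807/325, 0, -151/325) → (-807/325, 0, -958/325); (-1713/325, 1, -2134/325) → (-1713/325, 1, -3847/325)
T6 scale by (-3, 3/2, 1/2): (-807/325, 0, -958/325) → (2421/325, 0, -479/325); (-1713/325, 1, -3847/325) → (5139/325, 3/2, -3847/650)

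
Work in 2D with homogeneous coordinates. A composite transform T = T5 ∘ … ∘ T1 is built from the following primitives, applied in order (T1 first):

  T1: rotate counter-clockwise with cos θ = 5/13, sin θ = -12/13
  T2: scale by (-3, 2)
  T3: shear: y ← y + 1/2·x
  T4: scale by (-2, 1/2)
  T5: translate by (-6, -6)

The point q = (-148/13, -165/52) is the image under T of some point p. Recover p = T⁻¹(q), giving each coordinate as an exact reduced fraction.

T1 = [5/13 12/13 0; -12/13 5/13 0; 0 0 1]
T2·T1 = [-15/13 -36/13 0; -24/13 10/13 0; 0 0 1]
T3·…·T1 = [-15/13 -36/13 0; -63/26 -8/13 0; 0 0 1]
T4·…·T1 = [30/13 72/13 0; -63/52 -4/13 0; 0 0 1]
T5·…·T1 = [30/13 72/13 -6; -63/52 -4/13 -6; 0 0 1]
det M = 6; M⁻¹ = [-2/39 -12/13 -76/13; 21/104 5/13 183/52; 0 0 1]
M⁻¹ · (-148/13, -165/52)ᵀ = (-7/3, 0)ᵀ

p = (-7/3, 0)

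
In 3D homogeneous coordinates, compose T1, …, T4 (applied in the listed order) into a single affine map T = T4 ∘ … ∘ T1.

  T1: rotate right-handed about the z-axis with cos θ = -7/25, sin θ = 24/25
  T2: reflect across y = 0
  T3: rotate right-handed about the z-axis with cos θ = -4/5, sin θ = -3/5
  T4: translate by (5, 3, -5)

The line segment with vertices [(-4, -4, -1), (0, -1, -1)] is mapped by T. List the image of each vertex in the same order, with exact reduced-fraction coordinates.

image vertices: (333/125, -269/125, -6), (508/125, 331/125, -6)

T1 rotate right-handed about the z-axis with cos θ = -7/25, sin θ = 24/25: (-4, -4, -1) → (124/25, -68/25, -1); (0, -1, -1) → (24/25, 7/25, -1)
T2 reflect across y = 0: (124/25, -68/25, -1) → (124/25, 68/25, -1); (24/25, 7/25, -1) → (24/25, -7/25, -1)
T3 rotate right-handed about the z-axis with cos θ = -4/5, sin θ = -3/5: (124/25, 68/25, -1) → (-292/125, -644/125, -1); (24/25, -7/25, -1) → (-117/125, -44/125, -1)
T4 translate by (5, 3, -5): (-292/125, -644/125, -1) → (333/125, -269/125, -6); (-117/125, -44/125, -1) → (508/125, 331/125, -6)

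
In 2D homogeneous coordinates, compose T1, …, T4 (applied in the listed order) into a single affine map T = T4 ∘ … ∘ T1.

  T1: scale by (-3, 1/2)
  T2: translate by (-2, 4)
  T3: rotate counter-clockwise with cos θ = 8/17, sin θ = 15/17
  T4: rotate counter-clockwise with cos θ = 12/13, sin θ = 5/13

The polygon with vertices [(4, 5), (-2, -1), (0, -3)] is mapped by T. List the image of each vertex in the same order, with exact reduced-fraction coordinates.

T1 scale by (-3, 1/2): (4, 5) → (-12, 5/2); (-2, -1) → (6, -1/2); (0, -3) → (0, -3/2)
T2 translate by (-2, 4): (-12, 5/2) → (-14, 13/2); (6, -1/2) → (4, 7/2); (0, -3/2) → (-2, 5/2)
T3 rotate counter-clockwise with cos θ = 8/17, sin θ = 15/17: (-14, 13/2) → (-419/34, -158/17); (4, 7/2) → (-41/34, 88/17); (-2, 5/2) → (-107/34, -10/17)
T4 rotate counter-clockwise with cos θ = 12/13, sin θ = 5/13: (-419/34, -158/17) → (-1724/221, -5887/442); (-41/34, 88/17) → (-686/221, 1907/442); (-107/34, -10/17) → (-592/221, -775/442)

image vertices: (-1724/221, -5887/442), (-686/221, 1907/442), (-592/221, -775/442)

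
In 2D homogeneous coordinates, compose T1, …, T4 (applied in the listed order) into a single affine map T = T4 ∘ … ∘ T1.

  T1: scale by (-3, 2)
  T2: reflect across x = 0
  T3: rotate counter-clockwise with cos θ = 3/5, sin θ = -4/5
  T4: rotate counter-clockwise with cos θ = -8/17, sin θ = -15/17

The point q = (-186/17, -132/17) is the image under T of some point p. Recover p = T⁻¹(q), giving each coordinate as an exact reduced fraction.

T1 = [-3 0 0; 0 2 0; 0 0 1]
T2·T1 = [3 0 0; 0 2 0; 0 0 1]
T3·…·T1 = [9/5 8/5 0; -12/5 6/5 0; 0 0 1]
T4·…·T1 = [-252/85 26/85 0; -39/85 -168/85 0; 0 0 1]
det M = 6; M⁻¹ = [-28/85 -13/255 0; 13/170 -42/85 0; 0 0 1]
M⁻¹ · (-186/17, -132/17)ᵀ = (4, 3)ᵀ

p = (4, 3)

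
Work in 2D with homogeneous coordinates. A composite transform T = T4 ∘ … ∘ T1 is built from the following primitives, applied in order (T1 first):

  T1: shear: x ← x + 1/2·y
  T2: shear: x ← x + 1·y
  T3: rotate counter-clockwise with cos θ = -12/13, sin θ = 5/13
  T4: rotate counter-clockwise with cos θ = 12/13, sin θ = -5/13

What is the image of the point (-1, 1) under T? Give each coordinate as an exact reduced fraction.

T1 shear: x ← x + 1/2·y: (-1, 1) → (-1/2, 1)
T2 shear: x ← x + 1·y: (-1/2, 1) → (1/2, 1)
T3 rotate counter-clockwise with cos θ = -12/13, sin θ = 5/13: (1/2, 1) → (-11/13, -19/26)
T4 rotate counter-clockwise with cos θ = 12/13, sin θ = -5/13: (-11/13, -19/26) → (-359/338, -59/169)

T(p) = (-359/338, -59/169)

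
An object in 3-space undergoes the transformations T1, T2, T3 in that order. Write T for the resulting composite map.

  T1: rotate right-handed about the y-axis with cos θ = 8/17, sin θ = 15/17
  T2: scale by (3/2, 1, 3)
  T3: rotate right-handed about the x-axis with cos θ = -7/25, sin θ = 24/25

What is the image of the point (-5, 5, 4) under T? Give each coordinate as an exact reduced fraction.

T(p) = (30/17, -8299/425, -207/425)

T1 rotate right-handed about the y-axis with cos θ = 8/17, sin θ = 15/17: (-5, 5, 4) → (20/17, 5, 107/17)
T2 scale by (3/2, 1, 3): (20/17, 5, 107/17) → (30/17, 5, 321/17)
T3 rotate right-handed about the x-axis with cos θ = -7/25, sin θ = 24/25: (30/17, 5, 321/17) → (30/17, -8299/425, -207/425)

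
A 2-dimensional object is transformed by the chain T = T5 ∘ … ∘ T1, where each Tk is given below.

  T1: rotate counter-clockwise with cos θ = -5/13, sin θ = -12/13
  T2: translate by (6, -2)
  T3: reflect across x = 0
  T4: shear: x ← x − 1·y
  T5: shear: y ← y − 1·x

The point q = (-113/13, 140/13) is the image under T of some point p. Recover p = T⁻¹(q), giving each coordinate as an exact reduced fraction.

p = (-4, -1)

T1 = [-5/13 12/13 0; -12/13 -5/13 0; 0 0 1]
T2·T1 = [-5/13 12/13 6; -12/13 -5/13 -2; 0 0 1]
T3·…·T1 = [5/13 -12/13 -6; -12/13 -5/13 -2; 0 0 1]
T4·…·T1 = [17/13 -7/13 -4; -12/13 -5/13 -2; 0 0 1]
T5·…·T1 = [17/13 -7/13 -4; -29/13 2/13 2; 0 0 1]
det M = -1; M⁻¹ = [-2/13 -7/13 6/13; -29/13 -17/13 -82/13; 0 0 1]
M⁻¹ · (-113/13, 140/13)ᵀ = (-4, -1)ᵀ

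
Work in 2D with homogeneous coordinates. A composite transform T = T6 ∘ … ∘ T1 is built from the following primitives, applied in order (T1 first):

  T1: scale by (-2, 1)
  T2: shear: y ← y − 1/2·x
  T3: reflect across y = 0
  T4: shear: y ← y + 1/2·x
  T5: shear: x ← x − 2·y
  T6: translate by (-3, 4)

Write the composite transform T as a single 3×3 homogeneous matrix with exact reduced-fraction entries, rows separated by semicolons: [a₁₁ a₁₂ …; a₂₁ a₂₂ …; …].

T = [2 2 -3; -2 -1 4; 0 0 1]

T1 = [-2 0 0; 0 1 0; 0 0 1]
T2·T1 = [-2 0 0; 1 1 0; 0 0 1]
T3·…·T1 = [-2 0 0; -1 -1 0; 0 0 1]
T4·…·T1 = [-2 0 0; -2 -1 0; 0 0 1]
T5·…·T1 = [2 2 0; -2 -1 0; 0 0 1]
T6·…·T1 = [2 2 -3; -2 -1 4; 0 0 1]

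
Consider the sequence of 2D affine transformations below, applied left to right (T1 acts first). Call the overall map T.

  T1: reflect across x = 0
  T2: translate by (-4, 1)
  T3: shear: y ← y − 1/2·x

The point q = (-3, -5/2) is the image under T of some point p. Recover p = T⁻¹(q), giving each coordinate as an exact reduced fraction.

p = (-1, -5)

T1 = [-1 0 0; 0 1 0; 0 0 1]
T2·T1 = [-1 0 -4; 0 1 1; 0 0 1]
T3·…·T1 = [-1 0 -4; 1/2 1 3; 0 0 1]
det M = -1; M⁻¹ = [-1 0 -4; 1/2 1 -1; 0 0 1]
M⁻¹ · (-3, -5/2)ᵀ = (-1, -5)ᵀ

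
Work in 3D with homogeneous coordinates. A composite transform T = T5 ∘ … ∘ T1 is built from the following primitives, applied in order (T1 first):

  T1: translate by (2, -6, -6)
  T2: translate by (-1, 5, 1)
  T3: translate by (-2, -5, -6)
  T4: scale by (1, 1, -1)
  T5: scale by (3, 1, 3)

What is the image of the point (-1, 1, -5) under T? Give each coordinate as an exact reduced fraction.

T1 translate by (2, -6, -6): (-1, 1, -5) → (1, -5, -11)
T2 translate by (-1, 5, 1): (1, -5, -11) → (0, 0, -10)
T3 translate by (-2, -5, -6): (0, 0, -10) → (-2, -5, -16)
T4 scale by (1, 1, -1): (-2, -5, -16) → (-2, -5, 16)
T5 scale by (3, 1, 3): (-2, -5, 16) → (-6, -5, 48)

T(p) = (-6, -5, 48)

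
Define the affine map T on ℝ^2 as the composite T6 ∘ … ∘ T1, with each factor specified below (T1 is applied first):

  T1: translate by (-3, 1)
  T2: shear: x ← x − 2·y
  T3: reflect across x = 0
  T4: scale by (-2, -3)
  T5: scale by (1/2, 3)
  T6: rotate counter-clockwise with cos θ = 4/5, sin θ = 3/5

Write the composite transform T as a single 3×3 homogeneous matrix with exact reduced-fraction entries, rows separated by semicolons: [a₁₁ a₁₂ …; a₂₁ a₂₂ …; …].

T1 = [1 0 -3; 0 1 1; 0 0 1]
T2·T1 = [1 -2 -5; 0 1 1; 0 0 1]
T3·…·T1 = [-1 2 5; 0 1 1; 0 0 1]
T4·…·T1 = [2 -4 -10; 0 -3 -3; 0 0 1]
T5·…·T1 = [1 -2 -5; 0 -9 -9; 0 0 1]
T6·…·T1 = [4/5 19/5 7/5; 3/5 -42/5 -51/5; 0 0 1]

T = [4/5 19/5 7/5; 3/5 -42/5 -51/5; 0 0 1]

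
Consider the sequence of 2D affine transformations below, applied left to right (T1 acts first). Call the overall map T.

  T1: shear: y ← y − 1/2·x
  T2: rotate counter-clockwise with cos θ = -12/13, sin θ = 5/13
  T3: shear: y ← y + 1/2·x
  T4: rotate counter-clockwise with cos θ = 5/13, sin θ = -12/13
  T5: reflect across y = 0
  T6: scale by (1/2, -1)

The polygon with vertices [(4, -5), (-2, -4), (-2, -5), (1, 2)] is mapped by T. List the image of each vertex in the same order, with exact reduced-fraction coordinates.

image vertices: (85/26, 99/26), (57/26, -37/26), (470/169, -228/169), (-57/52, 37/52)

T1 shear: y ← y − 1/2·x: (4, -5) → (4, -7); (-2, -4) → (-2, -3); (-2, -5) → (-2, -4); (1, 2) → (1, 3/2)
T2 rotate counter-clockwise with cos θ = -12/13, sin θ = 5/13: (4, -7) → (-1, 8); (-2, -3) → (3, 2); (-2, -4) → (44/13, 38/13); (1, 3/2) → (-3/2, -1)
T3 shear: y ← y + 1/2·x: (-1, 8) → (-1, 15/2); (3, 2) → (3, 7/2); (44/13, 38/13) → (44/13, 60/13); (-3/2, -1) → (-3/2, -7/4)
T4 rotate counter-clockwise with cos θ = 5/13, sin θ = -12/13: (-1, 15/2) → (85/13, 99/26); (3, 7/2) → (57/13, -37/26); (44/13, 60/13) → (940/169, -228/169); (-3/2, -7/4) → (-57/26, 37/52)
T5 reflect across y = 0: (85/13, 99/26) → (85/13, -99/26); (57/13, -37/26) → (57/13, 37/26); (940/169, -228/169) → (940/169, 228/169); (-57/26, 37/52) → (-57/26, -37/52)
T6 scale by (1/2, -1): (85/13, -99/26) → (85/26, 99/26); (57/13, 37/26) → (57/26, -37/26); (940/169, 228/169) → (470/169, -228/169); (-57/26, -37/52) → (-57/52, 37/52)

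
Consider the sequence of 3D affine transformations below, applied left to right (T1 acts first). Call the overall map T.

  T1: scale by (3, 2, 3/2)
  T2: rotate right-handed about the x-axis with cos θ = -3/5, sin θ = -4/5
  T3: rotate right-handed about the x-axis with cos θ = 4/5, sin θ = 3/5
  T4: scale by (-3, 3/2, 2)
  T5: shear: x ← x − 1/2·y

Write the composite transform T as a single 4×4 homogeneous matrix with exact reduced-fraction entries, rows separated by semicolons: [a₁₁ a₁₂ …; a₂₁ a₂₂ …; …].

T1 = [3 0 0 0; 0 2 0 0; 0 0 3/2 0; 0 0 0 1]
T2·T1 = [3 0 0 0; 0 -6/5 6/5 0; 0 -8/5 -9/10 0; 0 0 0 1]
T3·…·T1 = [3 0 0 0; 0 0 3/2 0; 0 -2 0 0; 0 0 0 1]
T4·…·T1 = [-9 0 0 0; 0 0 9/4 0; 0 -4 0 0; 0 0 0 1]
T5·…·T1 = [-9 0 -9/8 0; 0 0 9/4 0; 0 -4 0 0; 0 0 0 1]

T = [-9 0 -9/8 0; 0 0 9/4 0; 0 -4 0 0; 0 0 0 1]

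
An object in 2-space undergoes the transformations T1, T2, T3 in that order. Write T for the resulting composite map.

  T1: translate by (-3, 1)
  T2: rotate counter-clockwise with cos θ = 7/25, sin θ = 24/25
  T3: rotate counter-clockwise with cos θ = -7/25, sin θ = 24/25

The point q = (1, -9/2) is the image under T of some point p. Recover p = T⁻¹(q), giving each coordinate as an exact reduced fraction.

T1 = [1 0 -3; 0 1 1; 0 0 1]
T2·T1 = [7/25 -24/25 -9/5; 24/25 7/25 -13/5; 0 0 1]
T3·…·T1 = [-1 0 3; 0 -1 -1; 0 0 1]
det M = 1; M⁻¹ = [-1 0 3; 0 -1 -1; 0 0 1]
M⁻¹ · (1, -9/2)ᵀ = (2, 7/2)ᵀ

p = (2, 7/2)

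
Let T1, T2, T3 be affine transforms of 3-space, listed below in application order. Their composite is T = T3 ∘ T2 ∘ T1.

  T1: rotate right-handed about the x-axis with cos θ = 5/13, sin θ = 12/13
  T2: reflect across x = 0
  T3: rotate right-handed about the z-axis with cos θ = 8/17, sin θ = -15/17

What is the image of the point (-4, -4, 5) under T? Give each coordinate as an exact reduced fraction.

T1 rotate right-handed about the x-axis with cos θ = 5/13, sin θ = 12/13: (-4, -4, 5) → (-4, -80/13, -23/13)
T2 reflect across x = 0: (-4, -80/13, -23/13) → (4, -80/13, -23/13)
T3 rotate right-handed about the z-axis with cos θ = 8/17, sin θ = -15/17: (4, -80/13, -23/13) → (-784/221, -1420/221, -23/13)

T(p) = (-784/221, -1420/221, -23/13)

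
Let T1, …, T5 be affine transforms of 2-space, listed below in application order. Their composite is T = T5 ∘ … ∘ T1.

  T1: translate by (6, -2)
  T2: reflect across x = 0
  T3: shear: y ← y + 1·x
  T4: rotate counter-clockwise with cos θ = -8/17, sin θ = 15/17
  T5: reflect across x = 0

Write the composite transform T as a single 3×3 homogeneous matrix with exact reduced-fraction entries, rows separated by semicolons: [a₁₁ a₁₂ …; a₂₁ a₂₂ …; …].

T1 = [1 0 6; 0 1 -2; 0 0 1]
T2·T1 = [-1 0 -6; 0 1 -2; 0 0 1]
T3·…·T1 = [-1 0 -6; -1 1 -8; 0 0 1]
T4·…·T1 = [23/17 -15/17 168/17; -7/17 -8/17 -26/17; 0 0 1]
T5·…·T1 = [-23/17 15/17 -168/17; -7/17 -8/17 -26/17; 0 0 1]

T = [-23/17 15/17 -168/17; -7/17 -8/17 -26/17; 0 0 1]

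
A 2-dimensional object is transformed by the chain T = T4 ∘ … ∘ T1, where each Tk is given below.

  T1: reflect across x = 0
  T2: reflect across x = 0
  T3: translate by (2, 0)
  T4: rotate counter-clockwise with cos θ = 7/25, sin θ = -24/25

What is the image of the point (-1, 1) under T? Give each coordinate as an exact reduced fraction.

T(p) = (31/25, -17/25)

T1 reflect across x = 0: (-1, 1) → (1, 1)
T2 reflect across x = 0: (1, 1) → (-1, 1)
T3 translate by (2, 0): (-1, 1) → (1, 1)
T4 rotate counter-clockwise with cos θ = 7/25, sin θ = -24/25: (1, 1) → (31/25, -17/25)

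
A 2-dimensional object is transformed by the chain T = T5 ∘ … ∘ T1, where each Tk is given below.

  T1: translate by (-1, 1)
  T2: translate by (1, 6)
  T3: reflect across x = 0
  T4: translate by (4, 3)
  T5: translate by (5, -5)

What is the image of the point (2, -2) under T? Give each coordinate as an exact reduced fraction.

T1 translate by (-1, 1): (2, -2) → (1, -1)
T2 translate by (1, 6): (1, -1) → (2, 5)
T3 reflect across x = 0: (2, 5) → (-2, 5)
T4 translate by (4, 3): (-2, 5) → (2, 8)
T5 translate by (5, -5): (2, 8) → (7, 3)

T(p) = (7, 3)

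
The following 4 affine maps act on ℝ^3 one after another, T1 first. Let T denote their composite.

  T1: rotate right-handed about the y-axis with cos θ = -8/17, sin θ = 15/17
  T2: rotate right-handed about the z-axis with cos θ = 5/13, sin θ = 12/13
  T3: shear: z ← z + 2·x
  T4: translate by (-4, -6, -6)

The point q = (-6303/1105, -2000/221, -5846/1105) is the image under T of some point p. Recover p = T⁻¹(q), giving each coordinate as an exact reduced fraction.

p = (-2, 2/5, -5)

T1 = [-8/17 0 15/17 0; 0 1 0 0; -15/17 0 -8/17 0; 0 0 0 1]
T2·T1 = [-40/221 -12/13 75/221 0; -96/221 5/13 180/221 0; -15/17 0 -8/17 0; 0 0 0 1]
T3·…·T1 = [-40/221 -12/13 75/221 0; -96/221 5/13 180/221 0; -275/221 -24/13 46/221 0; 0 0 0 1]
T4·…·T1 = [-40/221 -12/13 75/221 -4; -96/221 5/13 180/221 -6; -275/221 -24/13 46/221 -6; 0 0 0 1]
det M = 1; M⁻¹ = [350/221 -96/221 -15/17 -346/221; -12/13 5/13 0 -18/13; 283/221 180/221 -8/17 1588/221; 0 0 0 1]
M⁻¹ · (-6303/1105, -2000/221, -5846/1105)ᵀ = (-2, 2/5, -5)ᵀ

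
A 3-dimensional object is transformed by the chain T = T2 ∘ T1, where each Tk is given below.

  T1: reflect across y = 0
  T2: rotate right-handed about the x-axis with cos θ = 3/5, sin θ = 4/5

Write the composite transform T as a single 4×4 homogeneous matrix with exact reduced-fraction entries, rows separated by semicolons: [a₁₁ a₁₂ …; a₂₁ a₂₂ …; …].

T = [1 0 0 0; 0 -3/5 -4/5 0; 0 -4/5 3/5 0; 0 0 0 1]

T1 = [1 0 0 0; 0 -1 0 0; 0 0 1 0; 0 0 0 1]
T2·T1 = [1 0 0 0; 0 -3/5 -4/5 0; 0 -4/5 3/5 0; 0 0 0 1]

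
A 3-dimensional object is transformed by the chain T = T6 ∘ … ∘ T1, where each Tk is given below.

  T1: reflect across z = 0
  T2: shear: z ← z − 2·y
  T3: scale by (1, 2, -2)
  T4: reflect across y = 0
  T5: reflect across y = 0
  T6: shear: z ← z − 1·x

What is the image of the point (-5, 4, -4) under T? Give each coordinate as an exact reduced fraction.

T1 reflect across z = 0: (-5, 4, -4) → (-5, 4, 4)
T2 shear: z ← z − 2·y: (-5, 4, 4) → (-5, 4, -4)
T3 scale by (1, 2, -2): (-5, 4, -4) → (-5, 8, 8)
T4 reflect across y = 0: (-5, 8, 8) → (-5, -8, 8)
T5 reflect across y = 0: (-5, -8, 8) → (-5, 8, 8)
T6 shear: z ← z − 1·x: (-5, 8, 8) → (-5, 8, 13)

T(p) = (-5, 8, 13)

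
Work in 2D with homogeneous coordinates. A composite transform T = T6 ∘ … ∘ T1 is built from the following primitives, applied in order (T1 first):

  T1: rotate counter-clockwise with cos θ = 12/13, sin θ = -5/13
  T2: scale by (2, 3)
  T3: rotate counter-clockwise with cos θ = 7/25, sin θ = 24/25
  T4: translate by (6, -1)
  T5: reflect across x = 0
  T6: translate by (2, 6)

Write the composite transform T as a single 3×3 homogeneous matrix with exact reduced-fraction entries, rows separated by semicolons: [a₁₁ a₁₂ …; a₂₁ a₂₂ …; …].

T1 = [12/13 5/13 0; -5/13 12/13 0; 0 0 1]
T2·T1 = [24/13 10/13 0; -15/13 36/13 0; 0 0 1]
T3·…·T1 = [528/325 -794/325 0; 471/325 492/325 0; 0 0 1]
T4·…·T1 = [528/325 -794/325 6; 471/325 492/325 -1; 0 0 1]
T5·…·T1 = [-528/325 794/325 -6; 471/325 492/325 -1; 0 0 1]
T6·…·T1 = [-528/325 794/325 -4; 471/325 492/325 5; 0 0 1]

T = [-528/325 794/325 -4; 471/325 492/325 5; 0 0 1]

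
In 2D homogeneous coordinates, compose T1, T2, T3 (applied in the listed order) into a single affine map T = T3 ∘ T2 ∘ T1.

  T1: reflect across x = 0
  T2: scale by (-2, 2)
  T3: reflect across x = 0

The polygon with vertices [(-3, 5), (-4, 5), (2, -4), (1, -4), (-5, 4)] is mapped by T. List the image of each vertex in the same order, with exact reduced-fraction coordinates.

T1 reflect across x = 0: (-3, 5) → (3, 5); (-4, 5) → (4, 5); (2, -4) → (-2, -4); (1, -4) → (-1, -4); (-5, 4) → (5, 4)
T2 scale by (-2, 2): (3, 5) → (-6, 10); (4, 5) → (-8, 10); (-2, -4) → (4, -8); (-1, -4) → (2, -8); (5, 4) → (-10, 8)
T3 reflect across x = 0: (-6, 10) → (6, 10); (-8, 10) → (8, 10); (4, -8) → (-4, -8); (2, -8) → (-2, -8); (-10, 8) → (10, 8)

image vertices: (6, 10), (8, 10), (-4, -8), (-2, -8), (10, 8)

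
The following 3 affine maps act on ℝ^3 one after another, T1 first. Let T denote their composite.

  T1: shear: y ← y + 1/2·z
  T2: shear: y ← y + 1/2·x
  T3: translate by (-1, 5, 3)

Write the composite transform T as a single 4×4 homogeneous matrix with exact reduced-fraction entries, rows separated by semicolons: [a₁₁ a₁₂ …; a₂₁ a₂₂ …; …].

T1 = [1 0 0 0; 0 1 1/2 0; 0 0 1 0; 0 0 0 1]
T2·T1 = [1 0 0 0; 1/2 1 1/2 0; 0 0 1 0; 0 0 0 1]
T3·…·T1 = [1 0 0 -1; 1/2 1 1/2 5; 0 0 1 3; 0 0 0 1]

T = [1 0 0 -1; 1/2 1 1/2 5; 0 0 1 3; 0 0 0 1]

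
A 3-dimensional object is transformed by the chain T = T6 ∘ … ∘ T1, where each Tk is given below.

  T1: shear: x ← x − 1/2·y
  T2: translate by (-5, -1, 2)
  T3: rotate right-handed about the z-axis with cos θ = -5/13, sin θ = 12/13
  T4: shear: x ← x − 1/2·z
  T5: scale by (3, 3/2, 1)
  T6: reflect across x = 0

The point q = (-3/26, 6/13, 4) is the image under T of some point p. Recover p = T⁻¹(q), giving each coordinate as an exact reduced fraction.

T1 = [1 -1/2 0 0; 0 1 0 0; 0 0 1 0; 0 0 0 1]
T2·T1 = [1 -1/2 0 -5; 0 1 0 -1; 0 0 1 2; 0 0 0 1]
T3·…·T1 = [-5/13 -19/26 0 37/13; 12/13 -11/13 0 -55/13; 0 0 1 2; 0 0 0 1]
T4·…·T1 = [-5/13 -19/26 -1/2 24/13; 12/13 -11/13 0 -55/13; 0 0 1 2; 0 0 0 1]
T5·…·T1 = [-15/13 -57/26 -3/2 72/13; 18/13 -33/26 0 -165/26; 0 0 1 2; 0 0 0 1]
T6·…·T1 = [15/13 57/26 3/2 -72/13; 18/13 -33/26 0 -165/26; 0 0 1 2; 0 0 0 1]
det M = -9/2; M⁻¹ = [11/39 19/39 -11/26 11/2; 4/13 -10/39 -6/13 1; 0 0 1 -2; 0 0 0 1]
M⁻¹ · (-3/26, 6/13, 4)ᵀ = (4, -1, 2)ᵀ

p = (4, -1, 2)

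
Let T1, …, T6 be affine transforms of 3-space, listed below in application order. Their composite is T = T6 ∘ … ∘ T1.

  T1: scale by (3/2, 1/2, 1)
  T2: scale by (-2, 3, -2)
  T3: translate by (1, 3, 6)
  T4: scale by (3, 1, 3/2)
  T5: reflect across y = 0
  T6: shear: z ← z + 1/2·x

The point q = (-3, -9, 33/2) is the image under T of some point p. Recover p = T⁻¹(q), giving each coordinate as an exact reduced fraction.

T1 = [3/2 0 0 0; 0 1/2 0 0; 0 0 1 0; 0 0 0 1]
T2·T1 = [-3 0 0 0; 0 3/2 0 0; 0 0 -2 0; 0 0 0 1]
T3·…·T1 = [-3 0 0 1; 0 3/2 0 3; 0 0 -2 6; 0 0 0 1]
T4·…·T1 = [-9 0 0 3; 0 3/2 0 3; 0 0 -3 9; 0 0 0 1]
T5·…·T1 = [-9 0 0 3; 0 -3/2 0 -3; 0 0 -3 9; 0 0 0 1]
T6·…·T1 = [-9 0 0 3; 0 -3/2 0 -3; -9/2 0 -3 21/2; 0 0 0 1]
det M = -81/2; M⁻¹ = [-1/9 0 0 1/3; 0 -2/3 0 -2; 1/6 0 -1/3 3; 0 0 0 1]
M⁻¹ · (-3, -9, 33/2)ᵀ = (2/3, 4, -3)ᵀ

p = (2/3, 4, -3)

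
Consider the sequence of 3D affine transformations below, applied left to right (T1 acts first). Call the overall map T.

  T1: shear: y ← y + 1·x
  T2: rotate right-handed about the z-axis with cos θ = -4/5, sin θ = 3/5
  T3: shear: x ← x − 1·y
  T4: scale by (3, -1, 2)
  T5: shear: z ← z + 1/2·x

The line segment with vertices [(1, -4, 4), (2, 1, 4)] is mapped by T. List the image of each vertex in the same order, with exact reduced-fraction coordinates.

image vertices: (-6, -3, 5), (-33/5, 6/5, 47/10)

T1 shear: y ← y + 1·x: (1, -4, 4) → (1, -3, 4); (2, 1, 4) → (2, 3, 4)
T2 rotate right-handed about the z-axis with cos θ = -4/5, sin θ = 3/5: (1, -3, 4) → (1, 3, 4); (2, 3, 4) → (-17/5, -6/5, 4)
T3 shear: x ← x − 1·y: (1, 3, 4) → (-2, 3, 4); (-17/5, -6/5, 4) → (-11/5, -6/5, 4)
T4 scale by (3, -1, 2): (-2, 3, 4) → (-6, -3, 8); (-11/5, -6/5, 4) → (-33/5, 6/5, 8)
T5 shear: z ← z + 1/2·x: (-6, -3, 8) → (-6, -3, 5); (-33/5, 6/5, 8) → (-33/5, 6/5, 47/10)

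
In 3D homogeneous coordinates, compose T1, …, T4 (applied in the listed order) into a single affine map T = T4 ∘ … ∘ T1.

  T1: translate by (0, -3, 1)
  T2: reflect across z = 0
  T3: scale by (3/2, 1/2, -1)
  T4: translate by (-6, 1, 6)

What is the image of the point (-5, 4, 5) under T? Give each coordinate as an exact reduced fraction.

T(p) = (-27/2, 3/2, 12)

T1 translate by (0, -3, 1): (-5, 4, 5) → (-5, 1, 6)
T2 reflect across z = 0: (-5, 1, 6) → (-5, 1, -6)
T3 scale by (3/2, 1/2, -1): (-5, 1, -6) → (-15/2, 1/2, 6)
T4 translate by (-6, 1, 6): (-15/2, 1/2, 6) → (-27/2, 3/2, 12)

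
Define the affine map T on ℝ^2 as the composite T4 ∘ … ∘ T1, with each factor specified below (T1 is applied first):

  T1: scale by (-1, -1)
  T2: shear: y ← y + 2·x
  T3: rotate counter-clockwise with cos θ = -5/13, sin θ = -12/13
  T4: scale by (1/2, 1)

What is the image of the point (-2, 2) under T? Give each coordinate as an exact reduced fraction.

T(p) = (7/13, -34/13)

T1 scale by (-1, -1): (-2, 2) → (2, -2)
T2 shear: y ← y + 2·x: (2, -2) → (2, 2)
T3 rotate counter-clockwise with cos θ = -5/13, sin θ = -12/13: (2, 2) → (14/13, -34/13)
T4 scale by (1/2, 1): (14/13, -34/13) → (7/13, -34/13)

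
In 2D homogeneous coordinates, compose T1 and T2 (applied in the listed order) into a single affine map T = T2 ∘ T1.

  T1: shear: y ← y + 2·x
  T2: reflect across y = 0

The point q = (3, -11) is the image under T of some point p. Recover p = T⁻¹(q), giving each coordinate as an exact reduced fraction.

T1 = [1 0 0; 2 1 0; 0 0 1]
T2·T1 = [1 0 0; -2 -1 0; 0 0 1]
det M = -1; M⁻¹ = [1 0 0; -2 -1 0; 0 0 1]
M⁻¹ · (3, -11)ᵀ = (3, 5)ᵀ

p = (3, 5)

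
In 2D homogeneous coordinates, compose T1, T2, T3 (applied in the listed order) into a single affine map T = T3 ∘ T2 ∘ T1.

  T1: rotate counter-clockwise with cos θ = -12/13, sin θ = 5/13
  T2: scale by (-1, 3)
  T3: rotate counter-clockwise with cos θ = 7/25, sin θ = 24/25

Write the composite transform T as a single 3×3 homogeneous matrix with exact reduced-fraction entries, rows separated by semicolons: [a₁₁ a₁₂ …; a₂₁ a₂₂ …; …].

T = [-276/325 899/325 0; 393/325 -132/325 0; 0 0 1]

T1 = [-12/13 -5/13 0; 5/13 -12/13 0; 0 0 1]
T2·T1 = [12/13 5/13 0; 15/13 -36/13 0; 0 0 1]
T3·…·T1 = [-276/325 899/325 0; 393/325 -132/325 0; 0 0 1]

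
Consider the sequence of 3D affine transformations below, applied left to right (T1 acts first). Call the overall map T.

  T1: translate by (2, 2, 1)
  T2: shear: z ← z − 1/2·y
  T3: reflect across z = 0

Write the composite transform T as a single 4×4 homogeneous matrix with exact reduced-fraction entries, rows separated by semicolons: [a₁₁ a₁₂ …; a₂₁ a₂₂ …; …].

T = [1 0 0 2; 0 1 0 2; 0 1/2 -1 0; 0 0 0 1]

T1 = [1 0 0 2; 0 1 0 2; 0 0 1 1; 0 0 0 1]
T2·T1 = [1 0 0 2; 0 1 0 2; 0 -1/2 1 0; 0 0 0 1]
T3·…·T1 = [1 0 0 2; 0 1 0 2; 0 1/2 -1 0; 0 0 0 1]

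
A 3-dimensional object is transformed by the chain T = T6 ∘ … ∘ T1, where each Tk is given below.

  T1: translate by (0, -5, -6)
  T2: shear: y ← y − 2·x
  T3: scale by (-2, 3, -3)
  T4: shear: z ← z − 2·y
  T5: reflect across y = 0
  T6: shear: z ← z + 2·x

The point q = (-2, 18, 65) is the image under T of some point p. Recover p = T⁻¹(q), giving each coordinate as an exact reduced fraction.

p = (1, 1, -5)

T1 = [1 0 0 0; 0 1 0 -5; 0 0 1 -6; 0 0 0 1]
T2·T1 = [1 0 0 0; -2 1 0 -5; 0 0 1 -6; 0 0 0 1]
T3·…·T1 = [-2 0 0 0; -6 3 0 -15; 0 0 -3 18; 0 0 0 1]
T4·…·T1 = [-2 0 0 0; -6 3 0 -15; 12 -6 -3 48; 0 0 0 1]
T5·…·T1 = [-2 0 0 0; 6 -3 0 15; 12 -6 -3 48; 0 0 0 1]
T6·…·T1 = [-2 0 0 0; 6 -3 0 15; 8 -6 -3 48; 0 0 0 1]
det M = -18; M⁻¹ = [-1/2 0 0 0; -1 -1/3 0 5; 2/3 2/3 -1/3 6; 0 0 0 1]
M⁻¹ · (-2, 18, 65)ᵀ = (1, 1, -5)ᵀ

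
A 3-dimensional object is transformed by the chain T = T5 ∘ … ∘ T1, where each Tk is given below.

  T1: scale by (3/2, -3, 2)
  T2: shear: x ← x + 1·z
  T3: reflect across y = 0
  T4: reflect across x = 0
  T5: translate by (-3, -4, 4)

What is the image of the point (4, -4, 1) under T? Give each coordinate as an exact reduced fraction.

T(p) = (-11, -16, 6)

T1 scale by (3/2, -3, 2): (4, -4, 1) → (6, 12, 2)
T2 shear: x ← x + 1·z: (6, 12, 2) → (8, 12, 2)
T3 reflect across y = 0: (8, 12, 2) → (8, -12, 2)
T4 reflect across x = 0: (8, -12, 2) → (-8, -12, 2)
T5 translate by (-3, -4, 4): (-8, -12, 2) → (-11, -16, 6)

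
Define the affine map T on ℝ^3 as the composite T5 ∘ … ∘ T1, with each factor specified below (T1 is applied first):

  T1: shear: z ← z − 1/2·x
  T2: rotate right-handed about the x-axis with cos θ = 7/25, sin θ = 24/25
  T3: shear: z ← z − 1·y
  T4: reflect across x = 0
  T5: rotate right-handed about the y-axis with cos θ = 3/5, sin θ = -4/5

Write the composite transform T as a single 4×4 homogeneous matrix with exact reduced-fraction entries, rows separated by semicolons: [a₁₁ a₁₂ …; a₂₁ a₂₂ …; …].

T1 = [1 0 0 0; 0 1 0 0; -1/2 0 1 0; 0 0 0 1]
T2·T1 = [1 0 0 0; 12/25 7/25 -24/25 0; -7/50 24/25 7/25 0; 0 0 0 1]
T3·…·T1 = [1 0 0 0; 12/25 7/25 -24/25 0; -31/50 17/25 31/25 0; 0 0 0 1]
T4·…·T1 = [-1 0 0 0; 12/25 7/25 -24/25 0; -31/50 17/25 31/25 0; 0 0 0 1]
T5·…·T1 = [-13/125 -68/125 -124/125 0; 12/25 7/25 -24/25 0; -293/250 51/125 93/125 0; 0 0 0 1]

T = [-13/125 -68/125 -124/125 0; 12/25 7/25 -24/25 0; -293/250 51/125 93/125 0; 0 0 0 1]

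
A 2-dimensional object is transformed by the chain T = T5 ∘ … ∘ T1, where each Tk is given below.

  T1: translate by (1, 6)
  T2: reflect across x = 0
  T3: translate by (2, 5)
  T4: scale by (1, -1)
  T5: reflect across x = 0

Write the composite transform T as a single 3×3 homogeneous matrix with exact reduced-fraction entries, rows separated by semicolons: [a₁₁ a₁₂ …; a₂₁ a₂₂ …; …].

T1 = [1 0 1; 0 1 6; 0 0 1]
T2·T1 = [-1 0 -1; 0 1 6; 0 0 1]
T3·…·T1 = [-1 0 1; 0 1 11; 0 0 1]
T4·…·T1 = [-1 0 1; 0 -1 -11; 0 0 1]
T5·…·T1 = [1 0 -1; 0 -1 -11; 0 0 1]

T = [1 0 -1; 0 -1 -11; 0 0 1]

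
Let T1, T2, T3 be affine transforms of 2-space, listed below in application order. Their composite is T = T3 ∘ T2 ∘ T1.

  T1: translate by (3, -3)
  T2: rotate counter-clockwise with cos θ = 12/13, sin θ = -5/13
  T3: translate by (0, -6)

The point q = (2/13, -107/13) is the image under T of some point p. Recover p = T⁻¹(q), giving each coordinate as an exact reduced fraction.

T1 = [1 0 3; 0 1 -3; 0 0 1]
T2·T1 = [12/13 5/13 21/13; -5/13 12/13 -51/13; 0 0 1]
T3·…·T1 = [12/13 5/13 21/13; -5/13 12/13 -129/13; 0 0 1]
det M = 1; M⁻¹ = [12/13 -5/13 -69/13; 5/13 12/13 111/13; 0 0 1]
M⁻¹ · (2/13, -107/13)ᵀ = (-2, 1)ᵀ

p = (-2, 1)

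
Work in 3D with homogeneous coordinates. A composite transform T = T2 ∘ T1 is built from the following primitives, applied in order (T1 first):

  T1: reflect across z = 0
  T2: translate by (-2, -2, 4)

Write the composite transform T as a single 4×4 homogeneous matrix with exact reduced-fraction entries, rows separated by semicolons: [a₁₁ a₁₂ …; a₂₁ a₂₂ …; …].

T = [1 0 0 -2; 0 1 0 -2; 0 0 -1 4; 0 0 0 1]

T1 = [1 0 0 0; 0 1 0 0; 0 0 -1 0; 0 0 0 1]
T2·T1 = [1 0 0 -2; 0 1 0 -2; 0 0 -1 4; 0 0 0 1]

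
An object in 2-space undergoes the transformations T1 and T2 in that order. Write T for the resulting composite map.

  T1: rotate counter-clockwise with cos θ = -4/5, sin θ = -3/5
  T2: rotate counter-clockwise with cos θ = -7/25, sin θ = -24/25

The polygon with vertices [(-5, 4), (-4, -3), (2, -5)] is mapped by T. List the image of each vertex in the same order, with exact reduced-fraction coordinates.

image vertices: (-248/125, -761/125), (527/125, -336/125), (497/125, 454/125)

T1 rotate counter-clockwise with cos θ = -4/5, sin θ = -3/5: (-5, 4) → (32/5, -1/5); (-4, -3) → (7/5, 24/5); (2, -5) → (-23/5, 14/5)
T2 rotate counter-clockwise with cos θ = -7/25, sin θ = -24/25: (32/5, -1/5) → (-248/125, -761/125); (7/5, 24/5) → (527/125, -336/125); (-23/5, 14/5) → (497/125, 454/125)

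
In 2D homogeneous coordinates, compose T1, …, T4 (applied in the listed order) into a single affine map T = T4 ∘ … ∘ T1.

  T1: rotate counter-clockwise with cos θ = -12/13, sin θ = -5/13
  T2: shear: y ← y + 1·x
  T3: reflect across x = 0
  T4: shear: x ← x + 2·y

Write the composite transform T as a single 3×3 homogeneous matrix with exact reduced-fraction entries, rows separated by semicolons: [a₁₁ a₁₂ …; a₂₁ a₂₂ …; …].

T = [-22/13 -19/13 0; -17/13 -7/13 0; 0 0 1]

T1 = [-12/13 5/13 0; -5/13 -12/13 0; 0 0 1]
T2·T1 = [-12/13 5/13 0; -17/13 -7/13 0; 0 0 1]
T3·…·T1 = [12/13 -5/13 0; -17/13 -7/13 0; 0 0 1]
T4·…·T1 = [-22/13 -19/13 0; -17/13 -7/13 0; 0 0 1]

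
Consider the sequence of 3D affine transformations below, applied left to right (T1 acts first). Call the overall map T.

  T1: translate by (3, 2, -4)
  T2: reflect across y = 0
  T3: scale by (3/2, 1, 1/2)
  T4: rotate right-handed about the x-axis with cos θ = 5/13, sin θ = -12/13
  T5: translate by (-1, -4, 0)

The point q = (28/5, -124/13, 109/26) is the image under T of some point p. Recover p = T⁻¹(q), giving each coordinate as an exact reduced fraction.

p = (7/5, 4, -3)

T1 = [1 0 0 3; 0 1 0 2; 0 0 1 -4; 0 0 0 1]
T2·T1 = [1 0 0 3; 0 -1 0 -2; 0 0 1 -4; 0 0 0 1]
T3·…·T1 = [3/2 0 0 9/2; 0 -1 0 -2; 0 0 1/2 -2; 0 0 0 1]
T4·…·T1 = [3/2 0 0 9/2; 0 -5/13 6/13 -34/13; 0 12/13 5/26 14/13; 0 0 0 1]
T5·…·T1 = [3/2 0 0 7/2; 0 -5/13 6/13 -86/13; 0 12/13 5/26 14/13; 0 0 0 1]
det M = -3/4; M⁻¹ = [2/3 0 0 -7/3; 0 -5/13 12/13 -46/13; 0 24/13 10/13 148/13; 0 0 0 1]
M⁻¹ · (28/5, -124/13, 109/26)ᵀ = (7/5, 4, -3)ᵀ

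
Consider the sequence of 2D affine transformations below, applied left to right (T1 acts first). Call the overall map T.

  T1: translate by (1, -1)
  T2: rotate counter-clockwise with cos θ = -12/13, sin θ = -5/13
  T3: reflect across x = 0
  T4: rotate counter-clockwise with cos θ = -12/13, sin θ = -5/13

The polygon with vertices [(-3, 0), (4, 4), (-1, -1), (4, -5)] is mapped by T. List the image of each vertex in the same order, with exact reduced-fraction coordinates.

T1 translate by (1, -1): (-3, 0) → (-2, -1); (4, 4) → (5, 3); (-1, -1) → (0, -2); (4, -5) → (5, -6)
T2 rotate counter-clockwise with cos θ = -12/13, sin θ = -5/13: (-2, -1) → (19/13, 22/13); (5, 3) → (-45/13, -61/13); (0, -2) → (-10/13, 24/13); (5, -6) → (-90/13, 47/13)
T3 reflect across x = 0: (19/13, 22/13) → (-19/13, 22/13); (-45/13, -61/13) → (45/13, -61/13); (-10/13, 24/13) → (10/13, 24/13); (-90/13, 47/13) → (90/13, 47/13)
T4 rotate counter-clockwise with cos θ = -12/13, sin θ = -5/13: (-19/13, 22/13) → (2, -1); (45/13, -61/13) → (-5, 3); (10/13, 24/13) → (0, -2); (90/13, 47/13) → (-5, -6)

image vertices: (2, -1), (-5, 3), (0, -2), (-5, -6)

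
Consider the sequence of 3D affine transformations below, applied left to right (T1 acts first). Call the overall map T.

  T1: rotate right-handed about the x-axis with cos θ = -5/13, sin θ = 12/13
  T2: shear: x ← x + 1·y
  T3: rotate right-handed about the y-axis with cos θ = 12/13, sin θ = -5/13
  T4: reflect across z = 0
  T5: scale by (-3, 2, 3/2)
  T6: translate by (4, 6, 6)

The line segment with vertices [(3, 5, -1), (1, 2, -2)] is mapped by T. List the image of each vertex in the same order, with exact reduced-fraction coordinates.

T1 rotate right-handed about the x-axis with cos θ = -5/13, sin θ = 12/13: (3, 5, -1) → (3, -1, 5); (1, 2, -2) → (1, 14/13, 34/13)
T2 shear: x ← x + 1·y: (3, -1, 5) → (2, -1, 5); (1, 14/13, 34/13) → (27/13, 14/13, 34/13)
T3 rotate right-handed about the y-axis with cos θ = 12/13, sin θ = -5/13: (2, -1, 5) → (-1/13, -1, 70/13); (27/13, 14/13, 34/13) → (154/169, 14/13, 543/169)
T4 reflect across z = 0: (-1/13, -1, 70/13) → (-1/13, -1, -70/13); (154/169, 14/13, 543/169) → (154/169, 14/13, -543/169)
T5 scale by (-3, 2, 3/2): (-1/13, -1, -70/13) → (3/13, -2, -105/13); (154/169, 14/13, -543/169) → (-462/169, 28/13, -1629/338)
T6 translate by (4, 6, 6): (3/13, -2, -105/13) → (55/13, 4, -27/13); (-462/169, 28/13, -1629/338) → (214/169, 106/13, 399/338)

image vertices: (55/13, 4, -27/13), (214/169, 106/13, 399/338)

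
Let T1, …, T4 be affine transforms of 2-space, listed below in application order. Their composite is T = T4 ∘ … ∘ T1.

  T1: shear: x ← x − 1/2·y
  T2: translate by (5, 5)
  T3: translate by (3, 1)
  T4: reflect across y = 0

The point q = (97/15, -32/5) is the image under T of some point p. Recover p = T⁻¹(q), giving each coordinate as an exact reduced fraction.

p = (-4/3, 2/5)

T1 = [1 -1/2 0; 0 1 0; 0 0 1]
T2·T1 = [1 -1/2 5; 0 1 5; 0 0 1]
T3·…·T1 = [1 -1/2 8; 0 1 6; 0 0 1]
T4·…·T1 = [1 -1/2 8; 0 -1 -6; 0 0 1]
det M = -1; M⁻¹ = [1 -1/2 -11; 0 -1 -6; 0 0 1]
M⁻¹ · (97/15, -32/5)ᵀ = (-4/3, 2/5)ᵀ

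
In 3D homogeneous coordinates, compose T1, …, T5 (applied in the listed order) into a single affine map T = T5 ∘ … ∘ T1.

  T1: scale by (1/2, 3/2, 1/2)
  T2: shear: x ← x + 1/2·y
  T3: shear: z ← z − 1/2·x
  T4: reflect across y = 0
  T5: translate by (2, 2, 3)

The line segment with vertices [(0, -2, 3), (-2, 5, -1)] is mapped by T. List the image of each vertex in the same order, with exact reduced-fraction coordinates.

image vertices: (1/2, 5, 21/4), (19/4, -11/2, 9/8)

T1 scale by (1/2, 3/2, 1/2): (0, -2, 3) → (0, -3, 3/2); (-2, 5, -1) → (-1, 15/2, -1/2)
T2 shear: x ← x + 1/2·y: (0, -3, 3/2) → (-3/2, -3, 3/2); (-1, 15/2, -1/2) → (11/4, 15/2, -1/2)
T3 shear: z ← z − 1/2·x: (-3/2, -3, 3/2) → (-3/2, -3, 9/4); (11/4, 15/2, -1/2) → (11/4, 15/2, -15/8)
T4 reflect across y = 0: (-3/2, -3, 9/4) → (-3/2, 3, 9/4); (11/4, 15/2, -15/8) → (11/4, -15/2, -15/8)
T5 translate by (2, 2, 3): (-3/2, 3, 9/4) → (1/2, 5, 21/4); (11/4, -15/2, -15/8) → (19/4, -11/2, 9/8)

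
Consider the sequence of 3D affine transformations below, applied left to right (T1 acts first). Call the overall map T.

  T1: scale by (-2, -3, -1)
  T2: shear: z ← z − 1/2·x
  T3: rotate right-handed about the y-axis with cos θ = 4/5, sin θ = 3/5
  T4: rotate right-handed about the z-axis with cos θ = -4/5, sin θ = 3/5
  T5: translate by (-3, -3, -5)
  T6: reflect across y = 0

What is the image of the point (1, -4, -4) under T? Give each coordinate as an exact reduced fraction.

T1 scale by (-2, -3, -1): (1, -4, -4) → (-2, 12, 4)
T2 shear: z ← z − 1/2·x: (-2, 12, 4) → (-2, 12, 5)
T3 rotate right-handed about the y-axis with cos θ = 4/5, sin θ = 3/5: (-2, 12, 5) → (7/5, 12, 26/5)
T4 rotate right-handed about the z-axis with cos θ = -4/5, sin θ = 3/5: (7/5, 12, 26/5) → (-208/25, -219/25, 26/5)
T5 translate by (-3, -3, -5): (-208/25, -219/25, 26/5) → (-283/25, -294/25, 1/5)
T6 reflect across y = 0: (-283/25, -294/25, 1/5) → (-283/25, 294/25, 1/5)

T(p) = (-283/25, 294/25, 1/5)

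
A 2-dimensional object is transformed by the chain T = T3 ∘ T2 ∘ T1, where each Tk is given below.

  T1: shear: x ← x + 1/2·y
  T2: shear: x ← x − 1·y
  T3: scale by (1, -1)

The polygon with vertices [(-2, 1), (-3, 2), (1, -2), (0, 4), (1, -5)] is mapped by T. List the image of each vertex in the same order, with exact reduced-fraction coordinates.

T1 shear: x ← x + 1/2·y: (-2, 1) → (-3/2, 1); (-3, 2) → (-2, 2); (1, -2) → (0, -2); (0, 4) → (2, 4); (1, -5) → (-3/2, -5)
T2 shear: x ← x − 1·y: (-3/2, 1) → (-5/2, 1); (-2, 2) → (-4, 2); (0, -2) → (2, -2); (2, 4) → (-2, 4); (-3/2, -5) → (7/2, -5)
T3 scale by (1, -1): (-5/2, 1) → (-5/2, -1); (-4, 2) → (-4, -2); (2, -2) → (2, 2); (-2, 4) → (-2, -4); (7/2, -5) → (7/2, 5)

image vertices: (-5/2, -1), (-4, -2), (2, 2), (-2, -4), (7/2, 5)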